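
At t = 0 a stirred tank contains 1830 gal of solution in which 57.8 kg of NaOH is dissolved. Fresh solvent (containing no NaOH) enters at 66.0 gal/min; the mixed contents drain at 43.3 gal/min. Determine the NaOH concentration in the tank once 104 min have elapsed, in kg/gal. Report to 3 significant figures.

Total volume: dV/dt = Q_in − Q_out = 22.700 gal/min, so V(t) = 1830 + 22.700 t and V(104) = 4190.8 gal.
Species balance (pure solvent in): dm/dt = −Q_out · m/V(t).
dm/m = −Q_out dt/(V₀ + 22.700 t); integrating gives ln(m/m₀) = −(Q_out/(Q_in−Q_out)) ln(V/V₀).
m = m₀ (V₀/V)^(Q_out/(Q_in−Q_out)) = 57.8 × (1830/4190.8)^(1.9075) = 11.899 kg.
C = m/V = 11.899/4190.8 = 0.0028394 kg/gal.

0.00284 kg/gal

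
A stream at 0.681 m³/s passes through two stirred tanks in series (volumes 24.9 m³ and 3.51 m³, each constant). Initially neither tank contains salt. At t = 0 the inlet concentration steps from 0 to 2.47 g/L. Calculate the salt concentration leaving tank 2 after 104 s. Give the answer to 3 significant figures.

Time constants: τᵢ = Vᵢ/Q for each well-mixed tank.
τ₁ = 24.9/0.681 = 36.564 s; τ₂ = 3.51/0.681 = 5.1542 s.
Solving the cascade with C₁(0)=C₂(0)=0 gives C₂(t) = C_in[1 − (τ₁ e^(−t/τ₁) − τ₂ e^(−t/τ₂))/(τ₁ − τ₂)].
At t = 104: e^(−t/τ₁) = 0.058173, e^(−t/τ₂) = 1.7255e-09.
C₂ = 2.47·[1 − (36.564·0.058173 − 5.1542·1.7255e-09)/(31.410)] = 2.47·0.93228 = 2.3027 g/L.

2.30 g/L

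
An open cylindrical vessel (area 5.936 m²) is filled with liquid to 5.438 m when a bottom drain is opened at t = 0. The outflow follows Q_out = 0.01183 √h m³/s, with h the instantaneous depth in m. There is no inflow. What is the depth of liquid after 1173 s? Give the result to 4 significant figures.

1.353 m

Mass balance (ρ constant): A dh/dt = −0.01183 √h.
This is separable: 2 d(√h)/dt = −0.01183/A, so √h = √h₀ − (0.01183/(2A)) t.
√h = √5.438 − 0.01183·1173/(2·5.936) = 2.33195 − 1.16885 = 1.16310.
h = 1.16310² = 1.35281 m.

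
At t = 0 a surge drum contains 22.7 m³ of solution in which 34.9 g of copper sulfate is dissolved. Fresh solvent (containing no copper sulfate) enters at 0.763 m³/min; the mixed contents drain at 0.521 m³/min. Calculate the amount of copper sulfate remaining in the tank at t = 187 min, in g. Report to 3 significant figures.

3.29 g

Let m(t) be the amount of copper sulfate. Volume: V(t) = V₀ + (Q_in − Q_out) t = 22.7 + 0.24200 t; V(187) = 67.954 m³.
Solute balance: dm/dt = 0 − Q_out C = −Q_out m/V(t).
Separate: dm/m = −Q_out dt/V(t) ⇒ ln(m/m₀) = −(Q_out/(Q_in−Q_out)) ln(V/V₀).
m = m₀ (V₀/V)^(Q_out/(Q_in−Q_out)) = 34.9 × (22.7/67.954)^(2.1529) = 3.2934 g.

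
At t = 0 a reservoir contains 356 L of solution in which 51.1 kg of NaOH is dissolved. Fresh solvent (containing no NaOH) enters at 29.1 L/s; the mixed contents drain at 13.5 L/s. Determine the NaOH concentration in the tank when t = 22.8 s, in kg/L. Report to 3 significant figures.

0.0394 kg/L

Total volume: dV/dt = Q_in − Q_out = 15.600 L/s, so V(t) = 356 + 15.600 t and V(22.8) = 711.68 L.
Solute balance: dm/dt = 0 − Q_out C = −Q_out m/V(t).
Separate: dm/m = −Q_out dt/V(t) ⇒ ln(m/m₀) = −(Q_out/(Q_in−Q_out)) ln(V/V₀).
m = m₀ (V₀/V)^(Q_out/(Q_in−Q_out)) = 51.1 × (356/711.68)^(0.86538) = 28.060 kg.
C = m/V = 28.060/711.68 = 0.039427 kg/L.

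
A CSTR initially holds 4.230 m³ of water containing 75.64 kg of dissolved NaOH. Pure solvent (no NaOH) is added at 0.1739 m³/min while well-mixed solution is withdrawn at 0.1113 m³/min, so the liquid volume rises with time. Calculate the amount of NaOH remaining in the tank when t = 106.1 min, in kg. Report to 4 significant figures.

Total volume: dV/dt = Q_in − Q_out = 0.0626000 m³/min, so V(t) = 4.230 + 0.0626000 t and V(106.1) = 10.8719 m³.
Solute balance: dm/dt = 0 − Q_out C = −Q_out m/V(t).
Separate: dm/m = −Q_out dt/V(t) ⇒ ln(m/m₀) = −(Q_out/(Q_in−Q_out)) ln(V/V₀).
m = m₀ (V₀/V)^(Q_out/(Q_in−Q_out)) = 75.64 × (4.230/10.8719)^(1.77796) = 14.1207 kg.

14.12 kg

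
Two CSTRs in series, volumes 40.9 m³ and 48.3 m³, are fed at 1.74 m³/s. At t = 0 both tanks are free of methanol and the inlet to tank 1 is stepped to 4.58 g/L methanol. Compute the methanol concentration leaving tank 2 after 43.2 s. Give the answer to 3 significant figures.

2.30 g/L

Species balance on tank i: dCᵢ/dt = (Cᵢ₋₁ − Cᵢ)/τᵢ with τᵢ = Vᵢ/Q.
τ₁ = 40.9/1.74 = 23.506 s; τ₂ = 48.3/1.74 = 27.759 s.
Tank 1: C₁ = C_in(1 − e^(−t/τ₁)). Tank 2 (τ₁ ≠ τ₂): C₂ = C_in[1 − (τ₁ e^(−t/τ₁) − τ₂ e^(−t/τ₂))/(τ₁ − τ₂)].
At t = 43.2: e^(−t/τ₁) = 0.15916, e^(−t/τ₂) = 0.21092.
C₂ = 4.58·[1 − (23.506·0.15916 − 27.759·0.21092)/(-4.2529)] = 4.58·0.50299 = 2.3037 g/L.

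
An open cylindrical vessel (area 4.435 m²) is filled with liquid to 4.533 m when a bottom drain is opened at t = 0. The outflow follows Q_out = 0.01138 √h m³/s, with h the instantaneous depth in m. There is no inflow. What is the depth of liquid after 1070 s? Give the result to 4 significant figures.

0.5720 m

Accumulation of liquid (constant cross-section A): A dh/dt = −0.01138 √h.
This is separable: 2 d(√h)/dt = −0.01138/A, so √h = √h₀ − (0.01138/(2A)) t.
√h = √4.533 − 0.01138·1070/(2·4.435) = 2.12908 − 1.37278 = 0.756300.
h = 0.756300² = 0.571989 m.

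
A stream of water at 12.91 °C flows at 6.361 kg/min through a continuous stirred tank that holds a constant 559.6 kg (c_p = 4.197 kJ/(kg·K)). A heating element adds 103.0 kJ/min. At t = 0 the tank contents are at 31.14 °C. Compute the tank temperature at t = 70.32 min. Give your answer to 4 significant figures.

23.23 °C

First-law balance (no shaft work): M c_p dT/dt = ṁ c_p (T_in − T) + 103.0.
Rearrange: dT/dt = (T_ss − T)/τ with τ = M/ṁ = 87.9736 min and T_ss = T_in + Q̇/(ṁ c_p) = 16.7681 °C.
T approaches T_ss exponentially: T(t) = T_ss + (T₀ − T_ss) e^(−t/τ).
T(70.32) = 16.7681 + (14.3719)·e^(−70.32/87.9736) = 16.7681 + (14.3719)·0.449630 = 23.2301 °C.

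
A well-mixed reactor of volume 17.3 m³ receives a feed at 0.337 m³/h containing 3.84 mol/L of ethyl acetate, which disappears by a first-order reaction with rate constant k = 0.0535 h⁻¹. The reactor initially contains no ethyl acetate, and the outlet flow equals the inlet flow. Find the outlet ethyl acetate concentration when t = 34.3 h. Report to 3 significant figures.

0.941 mol/L

Accumulation = in − out − consumed: V dC/dt = Q C_in − Q C − k V C.
dC/dt = (Q/V) C_in − (Q/V + k) C; effective rate a = Q/V + k = 0.019480 + 0.0535 = 0.072980 h⁻¹.
C_ss = Q C_in/(Q + kV) = 1.0250 mol/L; C(t) = C_ss + (C₀ − C_ss) e^(−a t).
C(34.3) = 1.0250 + (-1.0250)·e^(−0.072980·34.3) = 1.0250 + (-1.0250)·0.081822 = 0.94111 mol/L.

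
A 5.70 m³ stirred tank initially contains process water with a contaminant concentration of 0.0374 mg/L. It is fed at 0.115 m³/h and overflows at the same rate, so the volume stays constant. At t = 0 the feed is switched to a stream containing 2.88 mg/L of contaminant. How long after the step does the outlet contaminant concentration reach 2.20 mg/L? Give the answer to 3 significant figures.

70.9 h

Mass balance on the solute (V constant): V dC/dt = Q(C_in − C), so τ = V/Q = 49.565 h.
C(t) = C_in + (C₀ − C_in) e^(−t/τ). Set C = 2.20 and solve for t:
e^(−t/τ) = (C − C_in)/(C₀ − C_in) = (2.20 − 2.88)/(0.0374 − 2.88) = 0.23922
t = −τ ln(…) = 49.565 × 1.4304 = 70.897 h.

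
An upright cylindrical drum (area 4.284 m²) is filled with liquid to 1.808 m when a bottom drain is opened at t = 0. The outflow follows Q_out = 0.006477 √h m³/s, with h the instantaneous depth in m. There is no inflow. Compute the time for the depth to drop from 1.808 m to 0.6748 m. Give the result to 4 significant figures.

With no inflow, A dh/dt = −0.006477 √h.
Separate and integrate: 2(√h − √h₀) = −(0.006477/A) t.
t = 2A(√h₀ − √h)/0.006477 = 2·4.284·(√1.808 − √0.6748)/0.006477
  = 8.56800 × (1.34462 − 0.821462) / 0.006477 = 692.050 s.

692.0 s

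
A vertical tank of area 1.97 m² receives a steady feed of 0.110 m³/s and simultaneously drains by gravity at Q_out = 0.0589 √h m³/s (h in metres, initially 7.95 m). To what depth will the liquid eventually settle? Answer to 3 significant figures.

3.49 m

Mass balance (ρ constant): A dh/dt = Q_in − 0.0589 √h. At steady state dh/dt = 0:
Q_in = 0.0589 √h_ss ⇒ √h_ss = 0.110/0.0589 = 1.8676.
h_ss = 1.8676² = 3.4878 m. (Since h₀ = 7.95 m > h_ss, the level will fall toward this value.)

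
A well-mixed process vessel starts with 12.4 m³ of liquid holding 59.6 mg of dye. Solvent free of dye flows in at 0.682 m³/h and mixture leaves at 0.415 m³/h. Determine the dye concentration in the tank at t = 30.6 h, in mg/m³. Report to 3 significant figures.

Total volume: dV/dt = Q_in − Q_out = 0.26700 m³/h, so V(t) = 12.4 + 0.26700 t and V(30.6) = 20.570 m³.
Solute balance: dm/dt = 0 − Q_out C = −Q_out m/V(t).
Separate: dm/m = −Q_out dt/V(t) ⇒ ln(m/m₀) = −(Q_out/(Q_in−Q_out)) ln(V/V₀).
m = m₀ (V₀/V)^(Q_out/(Q_in−Q_out)) = 59.6 × (12.4/20.570)^(1.5543) = 27.138 mg.
C = m/V = 27.138/20.570 = 1.3193 mg/m³.

1.32 mg/m³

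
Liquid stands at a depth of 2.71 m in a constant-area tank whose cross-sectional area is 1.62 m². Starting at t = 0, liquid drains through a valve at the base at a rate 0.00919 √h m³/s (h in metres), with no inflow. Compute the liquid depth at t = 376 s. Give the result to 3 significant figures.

0.336 m

Accumulation of liquid (constant cross-section A): A dh/dt = −0.00919 √h.
Separate and integrate: 2(√h − √h₀) = −(0.00919/A) t.
√h = √2.71 − 0.00919·376/(2·1.62) = 1.6462 − 1.0665 = 0.57971.
h = 0.57971² = 0.33607 m.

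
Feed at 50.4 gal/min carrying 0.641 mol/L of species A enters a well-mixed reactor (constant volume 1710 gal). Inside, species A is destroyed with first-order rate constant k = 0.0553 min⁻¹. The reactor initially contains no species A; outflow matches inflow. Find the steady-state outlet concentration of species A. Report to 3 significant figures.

V dC/dt = Q(C_in − C) − k V C.
At steady state: 0 = Q C_in − (Q + kV) C_ss, so C_ss = Q C_in/(Q + kV).
C_ss = 50.4·0.641/(50.4 + 0.0553·1710) = 32.306/144.96 = 0.22286 mol/L.

0.223 mol/L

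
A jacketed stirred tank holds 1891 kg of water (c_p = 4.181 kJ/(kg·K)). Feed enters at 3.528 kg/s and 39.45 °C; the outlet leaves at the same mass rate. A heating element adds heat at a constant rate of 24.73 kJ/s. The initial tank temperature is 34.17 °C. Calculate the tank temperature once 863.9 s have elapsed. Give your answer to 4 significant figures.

39.74 °C

Energy balance: M c_p dT/dt = ṁ c_p (T_in − T) + 24.73.
τ = M/ṁ = 535.998 s; T_ss = T_in + Q̇/(ṁ c_p) = 39.45 + 24.73/(3.528·4.181) = 41.1265 °C.
This is linear first-order; T(t) = T_ss + (T₀ − T_ss) e^(−t/τ).
T(863.9) = 41.1265 + (-6.95655)·e^(−863.9/535.998) = 41.1265 + (-6.95655)·0.199536 = 39.7385 °C.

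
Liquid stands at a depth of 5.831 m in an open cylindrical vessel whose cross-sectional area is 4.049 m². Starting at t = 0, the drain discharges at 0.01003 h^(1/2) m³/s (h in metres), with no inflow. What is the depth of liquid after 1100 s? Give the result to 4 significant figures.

1.107 m

Volume balance on the tank: A dh/dt = −0.01003 √h.
∫ h^(−1/2) dh = −(0.01003/A) ∫ dt, giving 2√h = 2√h₀ − (0.01003/A) t.
√h = √5.831 − 0.01003·1100/(2·4.049) = 2.41475 − 1.36244 = 1.05231.
h = 1.05231² = 1.10736 m.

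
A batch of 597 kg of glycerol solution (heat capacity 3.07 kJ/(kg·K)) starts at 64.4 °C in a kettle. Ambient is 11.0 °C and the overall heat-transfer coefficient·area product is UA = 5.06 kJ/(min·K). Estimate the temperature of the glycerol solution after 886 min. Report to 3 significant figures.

15.6 °C

M c_p dT/dt = −UA(T − T_amb).
dT/dt = (T_ss − T)/τ with T_ss = T_amb = 11.000 °C, τ = M c_p/UA = 597·3.07/5.06 = 362.21 min.
T approaches T_ss exponentially: T(t) = T_ss + (T₀ − T_ss) e^(−t/τ).
T(886) = 11.000 + (53.400)·0.086632 = 15.626 °C.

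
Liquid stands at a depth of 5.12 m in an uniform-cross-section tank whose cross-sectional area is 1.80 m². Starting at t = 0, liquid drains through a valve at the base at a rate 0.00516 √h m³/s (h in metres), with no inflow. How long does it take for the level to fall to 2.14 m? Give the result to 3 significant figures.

558 s

Unsteady balance on liquid volume: A dh/dt = −0.00516 √h.
∫ h^(−1/2) dh = −(0.00516/A) ∫ dt, giving 2√h = 2√h₀ − (0.00516/A) t.
t = 2A(√h₀ − √h)/0.00516 = 2·1.80·(√5.12 − √2.14)/0.00516
  = 3.6000 × (2.2627 − 1.4629) / 0.00516 = 558.05 s.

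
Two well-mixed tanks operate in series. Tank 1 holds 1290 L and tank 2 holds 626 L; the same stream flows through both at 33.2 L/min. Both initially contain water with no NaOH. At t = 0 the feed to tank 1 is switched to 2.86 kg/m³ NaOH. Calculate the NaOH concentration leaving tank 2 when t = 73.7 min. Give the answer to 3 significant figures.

2.08 kg/m³

Species balance on tank i: dCᵢ/dt = (Cᵢ₋₁ − Cᵢ)/τᵢ with τᵢ = Vᵢ/Q.
τ₁ = 1290/33.2 = 38.855 min; τ₂ = 626/33.2 = 18.855 min.
Solving the cascade with C₁(0)=C₂(0)=0 gives C₂(t) = C_in[1 − (τ₁ e^(−t/τ₁) − τ₂ e^(−t/τ₂))/(τ₁ − τ₂)].
At t = 73.7: e^(−t/τ₁) = 0.15005, e^(−t/τ₂) = 0.020067.
C₂ = 2.86·[1 − (38.855·0.15005 − 18.855·0.020067)/(20.000)] = 2.86·0.72740 = 2.0804 kg/m³.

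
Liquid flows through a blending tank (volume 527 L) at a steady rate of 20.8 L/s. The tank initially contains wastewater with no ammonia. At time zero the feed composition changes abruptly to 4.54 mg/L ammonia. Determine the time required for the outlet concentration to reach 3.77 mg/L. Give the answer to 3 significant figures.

45.0 s

Transient balance on the dissolved component: V dC/dt = Q(C_in − C), so τ = V/Q = 25.337 s.
C(t) = C_in + (C₀ − C_in) e^(−t/τ). Set C = 3.77 and solve for t:
e^(−t/τ) = (C − C_in)/(C₀ − C_in) = (3.77 − 4.54)/(0 − 4.54) = 0.16960
t = −τ ln(…) = 25.337 × 1.7743 = 44.954 s.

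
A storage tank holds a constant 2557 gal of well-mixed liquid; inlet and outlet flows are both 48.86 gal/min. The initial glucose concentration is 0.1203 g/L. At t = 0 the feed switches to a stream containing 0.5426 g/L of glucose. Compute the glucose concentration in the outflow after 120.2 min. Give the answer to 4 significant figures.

Species balance on the tank: V dC/dt = Q(C_in − C).
Rewrite as dC/dt + C/τ = C_in/τ, τ = V/Q = 52.3332 min.
Solution: C(t) = C_in + (C₀ − C_in) e^(−t/τ).
C(120.2) = 0.5426 + (0.1203 − 0.5426)·e^(−120.2/52.3332) = 0.5426 + (-0.422300)·0.100578 = 0.500126 g/L.

0.5001 g/L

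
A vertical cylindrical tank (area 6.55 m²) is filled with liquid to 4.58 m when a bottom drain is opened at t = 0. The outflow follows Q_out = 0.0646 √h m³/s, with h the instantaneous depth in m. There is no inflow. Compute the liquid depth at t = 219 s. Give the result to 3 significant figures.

1.12 m

With no inflow, A dh/dt = −0.0646 √h.
∫ h^(−1/2) dh = −(0.0646/A) ∫ dt, giving 2√h = 2√h₀ − (0.0646/A) t.
√h = √4.58 − 0.0646·219/(2·6.55) = 2.1401 − 1.0800 = 1.0601.
h = 1.0601² = 1.1239 m.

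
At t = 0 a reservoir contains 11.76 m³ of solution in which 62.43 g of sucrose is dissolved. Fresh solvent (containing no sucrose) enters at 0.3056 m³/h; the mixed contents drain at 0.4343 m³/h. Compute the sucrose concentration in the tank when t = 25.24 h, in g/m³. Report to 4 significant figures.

Let m(t) be the amount of sucrose. Volume: V(t) = V₀ + (Q_in − Q_out) t = 11.76 − 0.128700 t; V(25.24) = 8.51161 m³.
No sucrose enters, so dm/dt = −Q_out · (m/V).
Separate: dm/m = −Q_out dt/V(t) ⇒ ln(m/m₀) = −(Q_out/(Q_in−Q_out)) ln(V/V₀).
m = m₀ (V₀/V)^(Q_out/(Q_in−Q_out)) = 62.43 × (11.76/8.51161)^(-3.37451) = 20.9714 g.
C = m/V = 20.9714/8.51161 = 2.46385 g/m³.

2.464 g/m³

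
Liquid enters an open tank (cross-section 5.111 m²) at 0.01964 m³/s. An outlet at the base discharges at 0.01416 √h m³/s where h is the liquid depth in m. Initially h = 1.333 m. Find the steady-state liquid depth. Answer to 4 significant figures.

1.924 m

Level balance: A dh/dt = 0.01964 − 0.01416 √h. Setting dh/dt = 0:
Q_in = 0.01416 √h_ss ⇒ √h_ss = 0.01964/0.01416 = 1.38701.
h_ss = 1.38701² = 1.92378 m. (Since h₀ = 1.333 m < h_ss, the level will rise toward this value.)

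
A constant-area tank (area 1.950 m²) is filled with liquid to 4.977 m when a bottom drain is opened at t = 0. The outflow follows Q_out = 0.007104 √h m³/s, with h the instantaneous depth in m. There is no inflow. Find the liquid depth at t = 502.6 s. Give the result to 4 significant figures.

1.730 m

A dh/dt = −Q_out = −0.007104 √h.
Separate and integrate: 2(√h − √h₀) = −(0.007104/A) t.
√h = √4.977 − 0.007104·502.6/(2·1.950) = 2.23092 − 0.915505 = 1.31541.
h = 1.31541² = 1.73031 m.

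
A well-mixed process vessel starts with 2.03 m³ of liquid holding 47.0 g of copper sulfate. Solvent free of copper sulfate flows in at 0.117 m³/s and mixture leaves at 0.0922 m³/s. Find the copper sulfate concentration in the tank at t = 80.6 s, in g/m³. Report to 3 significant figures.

Total volume: dV/dt = Q_in − Q_out = 0.024800 m³/s, so V(t) = 2.03 + 0.024800 t and V(80.6) = 4.0289 m³.
Species balance (pure solvent in): dm/dt = −Q_out · m/V(t).
dm/m = −Q_out dt/(V₀ + 0.024800 t); integrating gives ln(m/m₀) = −(Q_out/(Q_in−Q_out)) ln(V/V₀).
m = m₀ (V₀/V)^(Q_out/(Q_in−Q_out)) = 47.0 × (2.03/4.0289)^(3.7177) = 3.6760 g.
C = m/V = 3.6760/4.0289 = 0.91240 g/m³.

0.912 g/m³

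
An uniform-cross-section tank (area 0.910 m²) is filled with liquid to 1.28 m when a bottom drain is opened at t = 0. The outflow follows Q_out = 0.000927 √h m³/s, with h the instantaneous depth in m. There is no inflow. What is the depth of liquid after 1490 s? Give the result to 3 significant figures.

0.139 m

With no inflow, A dh/dt = −0.000927 √h.
Separate and integrate: 2(√h − √h₀) = −(0.000927/A) t.
√h = √1.28 − 0.000927·1490/(2·0.910) = 1.1314 − 0.75892 = 0.37245.
h = 0.37245² = 0.13872 m.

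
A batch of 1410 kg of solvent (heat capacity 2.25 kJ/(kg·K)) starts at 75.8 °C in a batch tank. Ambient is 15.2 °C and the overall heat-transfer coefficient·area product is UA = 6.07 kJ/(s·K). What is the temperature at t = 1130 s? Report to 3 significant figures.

22.2 °C

Lumped-capacitance energy balance: M c_p dT/dt = UA(T_amb − T).
dT/dt = (T_ss − T)/τ with T_ss = T_amb = 15.200 °C, τ = M c_p/UA = 1410·2.25/6.07 = 522.65 s.
T approaches T_ss exponentially: T(t) = T_ss + (T₀ − T_ss) e^(−t/τ).
T(1130) = 15.200 + (60.600)·0.11509 = 22.174 °C.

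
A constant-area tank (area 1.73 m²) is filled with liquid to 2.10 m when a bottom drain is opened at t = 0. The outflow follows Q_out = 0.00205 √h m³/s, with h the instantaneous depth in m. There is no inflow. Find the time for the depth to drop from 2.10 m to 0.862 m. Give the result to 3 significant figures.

A dh/dt = −Q_out = −0.00205 √h.
Separate and integrate: 2(√h − √h₀) = −(0.00205/A) t.
t = 2A(√h₀ − √h)/0.00205 = 2·1.73·(√2.10 − √0.862)/0.00205
  = 3.4600 × (1.4491 − 0.92844) / 0.00205 = 878.84 s.

879 s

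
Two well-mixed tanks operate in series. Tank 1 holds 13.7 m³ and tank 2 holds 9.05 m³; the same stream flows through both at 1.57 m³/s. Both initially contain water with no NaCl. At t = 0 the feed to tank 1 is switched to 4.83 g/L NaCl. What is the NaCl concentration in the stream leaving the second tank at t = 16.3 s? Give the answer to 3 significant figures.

Time constants: τᵢ = Vᵢ/Q for each well-mixed tank.
τ₁ = 13.7/1.57 = 8.7261 s; τ₂ = 9.05/1.57 = 5.7643 s.
Solving the cascade with C₁(0)=C₂(0)=0 gives C₂(t) = C_in[1 − (τ₁ e^(−t/τ₁) − τ₂ e^(−t/τ₂))/(τ₁ − τ₂)].
At t = 16.3: e^(−t/τ₁) = 0.15444, e^(−t/τ₂) = 0.059147.
C₂ = 4.83·[1 − (8.7261·0.15444 − 5.7643·0.059147)/(2.9618)] = 4.83·0.66010 = 3.1883 g/L.

3.19 g/L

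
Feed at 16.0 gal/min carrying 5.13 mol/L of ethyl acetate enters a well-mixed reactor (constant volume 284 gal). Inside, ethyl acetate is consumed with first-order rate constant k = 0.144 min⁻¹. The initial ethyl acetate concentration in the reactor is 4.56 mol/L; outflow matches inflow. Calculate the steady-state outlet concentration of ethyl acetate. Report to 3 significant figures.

Species balance: V dC/dt = Q C_in − Q C − k V C.
Steady state (dC/dt = 0): C_ss = Q C_in/(Q + kV) = C_in/(1 + kV/Q).
C_ss = 16.0·5.13/(16.0 + 0.144·284) = 82.080/56.896 = 1.4426 mol/L.

1.44 mol/L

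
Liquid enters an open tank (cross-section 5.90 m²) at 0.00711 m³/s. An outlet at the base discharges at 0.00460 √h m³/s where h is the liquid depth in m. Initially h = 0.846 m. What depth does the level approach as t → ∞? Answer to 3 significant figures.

2.39 m

A dh/dt = Q_in − 0.00460 √h. Steady state requires inflow = outflow:
Q_in = 0.00460 √h_ss ⇒ √h_ss = 0.00711/0.00460 = 1.5457.
h_ss = 1.5457² = 2.3890 m. (Since h₀ = 0.846 m < h_ss, the level will rise toward this value.)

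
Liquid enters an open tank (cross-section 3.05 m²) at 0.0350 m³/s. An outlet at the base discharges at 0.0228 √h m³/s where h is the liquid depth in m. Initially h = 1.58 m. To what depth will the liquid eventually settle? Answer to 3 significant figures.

2.36 m

Level balance: A dh/dt = 0.0350 − 0.0228 √h. Setting dh/dt = 0:
Q_in = 0.0228 √h_ss ⇒ √h_ss = 0.0350/0.0228 = 1.5351.
h_ss = 1.5351² = 2.3565 m. (Since h₀ = 1.58 m < h_ss, the level will rise toward this value.)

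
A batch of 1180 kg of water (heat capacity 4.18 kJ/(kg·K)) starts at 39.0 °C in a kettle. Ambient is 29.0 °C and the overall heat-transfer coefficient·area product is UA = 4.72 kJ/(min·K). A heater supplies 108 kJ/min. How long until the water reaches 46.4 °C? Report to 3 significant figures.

893 min

Lumped-capacitance energy balance: M c_p dT/dt = UA(T_amb − T) + Q̇.
τ = M c_p/UA = 1045.0 min; T_ss = T_amb + Q̇/UA = 29.0 + 108/4.72 = 51.881 °C.
T(t) = T_ss + (T₀ − T_ss)e^(−t/τ); set T = 46.4:
t = −τ ln[(T − T_ss)/(T₀ − T_ss)] = −1045.0 · ln(0.42553) = 892.88 min.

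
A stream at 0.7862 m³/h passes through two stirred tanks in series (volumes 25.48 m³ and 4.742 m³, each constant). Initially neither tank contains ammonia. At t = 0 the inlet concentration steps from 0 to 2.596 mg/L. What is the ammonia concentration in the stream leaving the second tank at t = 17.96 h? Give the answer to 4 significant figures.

0.7936 mg/L

Each tank obeys Vᵢ dCᵢ/dt = Q(Cᵢ₋₁ − Cᵢ), so τᵢ = Vᵢ/Q.
τ₁ = 25.48/0.7862 = 32.4091 h; τ₂ = 4.742/0.7862 = 6.03154 h.
Solving the cascade with C₁(0)=C₂(0)=0 gives C₂(t) = C_in[1 − (τ₁ e^(−t/τ₁) − τ₂ e^(−t/τ₂))/(τ₁ − τ₂)].
At t = 17.96: e^(−t/τ₁) = 0.574551, e^(−t/τ₂) = 0.0509109.
C₂ = 2.596·[1 − (32.4091·0.574551 − 6.03154·0.0509109)/(26.3775)] = 2.596·0.305712 = 0.793628 mg/L.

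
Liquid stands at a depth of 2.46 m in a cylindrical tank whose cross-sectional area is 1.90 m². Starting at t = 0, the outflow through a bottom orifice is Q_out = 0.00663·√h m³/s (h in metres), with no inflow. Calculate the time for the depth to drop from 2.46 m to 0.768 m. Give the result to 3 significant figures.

397 s

With no inflow, A dh/dt = −0.00663 √h.
This is separable: 2 d(√h)/dt = −0.00663/A, so √h = √h₀ − (0.00663/(2A)) t.
t = 2A(√h₀ − √h)/0.00663 = 2·1.90·(√2.46 − √0.768)/0.00663
  = 3.8000 × (1.5684 − 0.87636) / 0.00663 = 396.67 s.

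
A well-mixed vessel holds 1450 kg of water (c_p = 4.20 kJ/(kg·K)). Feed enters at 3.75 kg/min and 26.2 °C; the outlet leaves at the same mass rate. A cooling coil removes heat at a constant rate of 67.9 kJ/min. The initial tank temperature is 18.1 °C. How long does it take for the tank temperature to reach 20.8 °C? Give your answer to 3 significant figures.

Energy balance: M c_p dT/dt = ṁ c_p (T_in − T) − 67.9.
τ = M/ṁ = 386.67 min; T_ss = T_in − Q̇/(ṁ c_p) = 21.889 °C.
T(t) = T_ss + (T₀ − T_ss) e^(−t/τ). Set T = 20.8:
e^(−t/τ) = (20.8 − 21.889)/(18.1 − 21.889) = 0.28739
t = −386.67 · ln(0.28739) = 482.14 min.

482 min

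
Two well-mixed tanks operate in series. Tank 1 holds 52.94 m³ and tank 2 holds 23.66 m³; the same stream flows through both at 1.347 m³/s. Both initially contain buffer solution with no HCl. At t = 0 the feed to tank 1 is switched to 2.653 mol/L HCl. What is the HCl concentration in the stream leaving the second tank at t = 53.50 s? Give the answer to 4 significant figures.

Species balance on tank i: dCᵢ/dt = (Cᵢ₋₁ − Cᵢ)/τᵢ with τᵢ = Vᵢ/Q.
τ₁ = 52.94/1.347 = 39.3022 s; τ₂ = 23.66/1.347 = 17.5650 s.
Tank 1: C₁ = C_in(1 − e^(−t/τ₁)). Tank 2 (τ₁ ≠ τ₂): C₂ = C_in[1 − (τ₁ e^(−t/τ₁) − τ₂ e^(−t/τ₂))/(τ₁ − τ₂)].
At t = 53.50: e^(−t/τ₁) = 0.256341, e^(−t/τ₂) = 0.0475565.
C₂ = 2.653·[1 − (39.3022·0.256341 − 17.5650·0.0475565)/(21.7372)] = 2.653·0.574949 = 1.52534 mol/L.

1.525 mol/L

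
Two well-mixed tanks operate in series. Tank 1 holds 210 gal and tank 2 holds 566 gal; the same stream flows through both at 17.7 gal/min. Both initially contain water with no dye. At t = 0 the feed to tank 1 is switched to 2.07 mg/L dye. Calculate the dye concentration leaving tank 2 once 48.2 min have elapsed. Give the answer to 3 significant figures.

Each tank obeys Vᵢ dCᵢ/dt = Q(Cᵢ₋₁ − Cᵢ), so τᵢ = Vᵢ/Q.
τ₁ = 210/17.7 = 11.864 min; τ₂ = 566/17.7 = 31.977 min.
Solving the cascade with C₁(0)=C₂(0)=0 gives C₂(t) = C_in[1 − (τ₁ e^(−t/τ₁) − τ₂ e^(−t/τ₂))/(τ₁ − τ₂)].
At t = 48.2: e^(−t/τ₁) = 0.017205, e^(−t/τ₂) = 0.22150.
C₂ = 2.07·[1 − (11.864·0.017205 − 31.977·0.22150)/(-20.113)] = 2.07·0.65798 = 1.3620 mg/L.

1.36 mg/L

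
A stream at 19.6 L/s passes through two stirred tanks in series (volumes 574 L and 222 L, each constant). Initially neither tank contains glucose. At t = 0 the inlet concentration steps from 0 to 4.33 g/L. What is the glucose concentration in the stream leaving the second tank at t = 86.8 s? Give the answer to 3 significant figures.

3.97 g/L

Each tank obeys Vᵢ dCᵢ/dt = Q(Cᵢ₋₁ − Cᵢ), so τᵢ = Vᵢ/Q.
τ₁ = 574/19.6 = 29.286 s; τ₂ = 222/19.6 = 11.327 s.
Tank 1: C₁ = C_in(1 − e^(−t/τ₁)). Tank 2 (τ₁ ≠ τ₂): C₂ = C_in[1 − (τ₁ e^(−t/τ₁) − τ₂ e^(−t/τ₂))/(τ₁ − τ₂)].
At t = 86.8: e^(−t/τ₁) = 0.051617, e^(−t/τ₂) = 0.00046970.
C₂ = 4.33·[1 − (29.286·0.051617 − 11.327·0.00046970)/(17.959)] = 4.33·0.91613 = 3.9668 g/L.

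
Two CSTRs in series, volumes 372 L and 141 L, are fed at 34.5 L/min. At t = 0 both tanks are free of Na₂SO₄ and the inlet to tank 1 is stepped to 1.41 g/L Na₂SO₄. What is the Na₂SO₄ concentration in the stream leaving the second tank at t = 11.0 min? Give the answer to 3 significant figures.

Time constants: τᵢ = Vᵢ/Q for each well-mixed tank.
τ₁ = 372/34.5 = 10.783 min; τ₂ = 141/34.5 = 4.0870 min.
Solving the cascade with C₁(0)=C₂(0)=0 gives C₂(t) = C_in[1 − (τ₁ e^(−t/τ₁) − τ₂ e^(−t/τ₂))/(τ₁ − τ₂)].
At t = 11.0: e^(−t/τ₁) = 0.36054, e^(−t/τ₂) = 0.067780.
C₂ = 1.41·[1 − (10.783·0.36054 − 4.0870·0.067780)/(6.6957)] = 1.41·0.46077 = 0.64968 g/L.

0.650 g/L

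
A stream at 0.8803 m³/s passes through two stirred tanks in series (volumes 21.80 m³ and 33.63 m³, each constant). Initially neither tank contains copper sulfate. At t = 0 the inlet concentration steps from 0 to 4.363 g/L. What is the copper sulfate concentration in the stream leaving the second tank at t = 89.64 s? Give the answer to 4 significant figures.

3.391 g/L

Time constants: τᵢ = Vᵢ/Q for each well-mixed tank.
τ₁ = 21.80/0.8803 = 24.7643 s; τ₂ = 33.63/0.8803 = 38.2029 s.
Tank 1: C₁ = C_in(1 − e^(−t/τ₁)). Tank 2 (τ₁ ≠ τ₂): C₂ = C_in[1 − (τ₁ e^(−t/τ₁) − τ₂ e^(−t/τ₂))/(τ₁ − τ₂)].
At t = 89.64: e^(−t/τ₁) = 0.0267899, e^(−t/τ₂) = 0.0957112.
C₂ = 4.363·[1 − (24.7643·0.0267899 − 38.2029·0.0957112)/(-13.4386)] = 4.363·0.777282 = 3.39128 g/L.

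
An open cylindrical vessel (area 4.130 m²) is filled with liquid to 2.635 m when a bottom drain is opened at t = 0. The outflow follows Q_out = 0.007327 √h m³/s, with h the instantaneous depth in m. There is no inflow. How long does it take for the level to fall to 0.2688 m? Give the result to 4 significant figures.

1245 s

With no inflow, A dh/dt = −0.007327 √h.
∫ h^(−1/2) dh = −(0.007327/A) ∫ dt, giving 2√h = 2√h₀ − (0.007327/A) t.
t = 2A(√h₀ − √h)/0.007327 = 2·4.130·(√2.635 − √0.2688)/0.007327
  = 8.26000 × (1.62327 − 0.518459) / 0.007327 = 1245.49 s.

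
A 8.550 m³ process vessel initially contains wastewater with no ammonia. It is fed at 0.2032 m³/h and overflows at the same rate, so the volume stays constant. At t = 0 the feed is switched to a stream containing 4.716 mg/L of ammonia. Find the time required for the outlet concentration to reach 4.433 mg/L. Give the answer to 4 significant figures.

118.4 h

Accumulation = in − out for the solute gives V dC/dt = Q(C_in − C), so τ = V/Q = 42.0768 h.
C(t) = C_in + (C₀ − C_in) e^(−t/τ). Set C = 4.433 and solve for t:
e^(−t/τ) = (C − C_in)/(C₀ − C_in) = (4.433 − 4.716)/(0 − 4.716) = 0.0600085
t = −τ ln(…) = 42.0768 × 2.81327 = 118.373 h.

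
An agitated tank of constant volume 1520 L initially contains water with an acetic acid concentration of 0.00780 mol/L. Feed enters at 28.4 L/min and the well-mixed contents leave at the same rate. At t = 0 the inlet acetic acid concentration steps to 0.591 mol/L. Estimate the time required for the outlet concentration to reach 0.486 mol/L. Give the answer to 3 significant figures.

Species balance: V dC/dt = Q(C_in − C) ⇒ τ = V/Q = 53.521 min.
C(t) = C_in + (C₀ − C_in) e^(−t/τ). Set C = 0.486 and solve for t:
e^(−t/τ) = (C − C_in)/(C₀ − C_in) = (0.486 − 0.591)/(0.00780 − 0.591) = 0.18004
t = −τ ln(…) = 53.521 × 1.7146 = 91.766 min.

91.8 min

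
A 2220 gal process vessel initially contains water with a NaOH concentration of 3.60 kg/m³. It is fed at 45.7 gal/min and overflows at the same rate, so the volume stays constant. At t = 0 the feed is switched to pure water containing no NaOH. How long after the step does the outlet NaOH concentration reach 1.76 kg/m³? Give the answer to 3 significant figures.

Mass balance on the solute (V constant): V dC/dt = Q(C_in − C), so τ = V/Q = 48.578 min.
C(t) = C_in + (C₀ − C_in) e^(−t/τ). Set C = 1.76 and solve for t:
e^(−t/τ) = (C − C_in)/(C₀ − C_in) = (1.76 − 0)/(3.60 − 0) = 0.48889
t = −τ ln(…) = 48.578 × 0.71562 = 34.763 min.

34.8 min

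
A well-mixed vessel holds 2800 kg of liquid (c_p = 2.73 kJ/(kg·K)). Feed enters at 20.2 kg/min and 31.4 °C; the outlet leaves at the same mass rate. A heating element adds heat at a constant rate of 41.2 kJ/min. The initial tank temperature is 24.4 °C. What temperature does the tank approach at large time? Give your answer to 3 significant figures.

M c_p dT/dt = ṁ c_p (T_in − T) + Q̇.
At steady state dT/dt = 0 ⇒ T_ss = T_in + Q̇/(ṁ c_p) = 31.4 + 41.2/(20.2·2.73) = 32.147 °C.

32.1 °C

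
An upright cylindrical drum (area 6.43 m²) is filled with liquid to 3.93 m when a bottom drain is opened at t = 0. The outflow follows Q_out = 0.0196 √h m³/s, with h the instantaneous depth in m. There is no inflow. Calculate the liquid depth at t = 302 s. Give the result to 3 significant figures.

2.32 m

Unsteady balance on liquid volume: A dh/dt = −0.0196 √h.
Separate and integrate: 2(√h − √h₀) = −(0.0196/A) t.
√h = √3.93 − 0.0196·302/(2·6.43) = 1.9824 − 0.46028 = 1.5221.
h = 1.5221² = 2.3169 m.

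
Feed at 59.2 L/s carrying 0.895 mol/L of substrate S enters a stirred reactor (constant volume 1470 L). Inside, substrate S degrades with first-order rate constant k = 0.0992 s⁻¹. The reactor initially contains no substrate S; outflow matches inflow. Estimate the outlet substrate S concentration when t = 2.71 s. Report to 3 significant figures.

Species balance: V dC/dt = Q C_in − Q C − k V C.
This is linear with rate a = Q/V + k = 0.13947 s⁻¹.
C_ss = Q C_in/(Q + kV) = 0.25843 mol/L; C(t) = C_ss + (C₀ − C_ss) e^(−a t).
C(2.71) = 0.25843 + (-0.25843)·e^(−0.13947·2.71) = 0.25843 + (-0.25843)·0.68525 = 0.081340 mol/L.

0.0813 mol/L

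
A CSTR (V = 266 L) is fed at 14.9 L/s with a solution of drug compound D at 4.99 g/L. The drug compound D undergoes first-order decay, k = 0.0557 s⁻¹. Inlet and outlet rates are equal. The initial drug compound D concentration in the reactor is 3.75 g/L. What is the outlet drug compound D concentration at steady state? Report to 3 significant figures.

2.50 g/L

V dC/dt = Q(C_in − C) − k V C.
Steady state (dC/dt = 0): C_ss = Q C_in/(Q + kV) = C_in/(1 + kV/Q).
C_ss = 14.9·4.99/(14.9 + 0.0557·266) = 74.351/29.716 = 2.5020 g/L.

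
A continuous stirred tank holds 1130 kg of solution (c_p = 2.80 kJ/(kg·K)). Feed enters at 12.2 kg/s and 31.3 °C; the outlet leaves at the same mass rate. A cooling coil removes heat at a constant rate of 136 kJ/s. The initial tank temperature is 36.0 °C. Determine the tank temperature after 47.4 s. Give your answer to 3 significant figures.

32.5 °C

Energy balance: M c_p dT/dt = ṁ c_p (T_in − T) − 136.
τ = M/ṁ = 92.623 s; T_ss = T_in − Q̇/(ṁ c_p) = 31.3 − 136/(12.2·2.80) = 27.319 °C.
Solution: T(t) = T_ss + (T₀ − T_ss) e^(−t/τ).
T(47.4) = 27.319 + (8.6813)·e^(−47.4/92.623) = 27.319 + (8.6813)·0.59944 = 32.523 °C.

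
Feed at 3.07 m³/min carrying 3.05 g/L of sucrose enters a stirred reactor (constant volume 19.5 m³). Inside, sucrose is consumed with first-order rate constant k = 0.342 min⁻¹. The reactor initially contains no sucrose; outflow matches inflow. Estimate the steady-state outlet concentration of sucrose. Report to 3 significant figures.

Species balance: V dC/dt = Q C_in − Q C − k V C.
Steady state (dC/dt = 0): C_ss = Q C_in/(Q + kV) = C_in/(1 + kV/Q).
C_ss = 3.07·3.05/(3.07 + 0.342·19.5) = 9.3635/9.7390 = 0.96144 g/L.

0.961 g/L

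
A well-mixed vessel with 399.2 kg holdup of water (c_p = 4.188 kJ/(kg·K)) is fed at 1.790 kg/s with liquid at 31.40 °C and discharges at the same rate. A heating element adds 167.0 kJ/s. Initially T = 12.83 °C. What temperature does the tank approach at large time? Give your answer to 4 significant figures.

Heat balance on the well-mixed liquid: M c_p dT/dt = ṁ c_p (T_in − T) + 167.0.
At steady state dT/dt = 0 ⇒ T_ss = T_in + Q̇/(ṁ c_p) = 31.40 + 167.0/(1.790·4.188) = 53.6770 °C.

53.68 °C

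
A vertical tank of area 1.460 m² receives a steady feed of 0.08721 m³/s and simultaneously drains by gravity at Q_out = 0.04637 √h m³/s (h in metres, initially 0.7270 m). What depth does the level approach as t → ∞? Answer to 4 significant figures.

3.537 m

Level balance: A dh/dt = 0.08721 − 0.04637 √h. Setting dh/dt = 0:
Q_in = 0.04637 √h_ss ⇒ √h_ss = 0.08721/0.04637 = 1.88074.
h_ss = 1.88074² = 3.53719 m. (Since h₀ = 0.7270 m < h_ss, the level will rise toward this value.)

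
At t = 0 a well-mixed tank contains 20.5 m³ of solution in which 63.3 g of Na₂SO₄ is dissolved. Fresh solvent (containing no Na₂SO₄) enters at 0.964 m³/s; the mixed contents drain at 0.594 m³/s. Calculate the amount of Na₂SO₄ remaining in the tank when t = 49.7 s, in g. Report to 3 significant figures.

Total volume: dV/dt = Q_in − Q_out = 0.37000 m³/s, so V(t) = 20.5 + 0.37000 t and V(49.7) = 38.889 m³.
Solute balance: dm/dt = 0 − Q_out C = −Q_out m/V(t).
dm/m = −Q_out dt/(V₀ + 0.37000 t); integrating gives ln(m/m₀) = −(Q_out/(Q_in−Q_out)) ln(V/V₀).
m = m₀ (V₀/V)^(Q_out/(Q_in−Q_out)) = 63.3 × (20.5/38.889)^(1.6054) = 22.646 g.

22.6 g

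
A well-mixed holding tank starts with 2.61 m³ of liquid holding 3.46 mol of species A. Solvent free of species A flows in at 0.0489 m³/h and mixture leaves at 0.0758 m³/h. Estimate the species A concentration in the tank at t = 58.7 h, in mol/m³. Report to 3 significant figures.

0.245 mol/m³

Total volume: dV/dt = Q_in − Q_out = -0.026900 m³/h, so V(t) = 2.61 − 0.026900 t and V(58.7) = 1.0310 m³.
Solute balance: dm/dt = 0 − Q_out C = −Q_out m/V(t).
dm/m = −Q_out dt/(V₀ − 0.026900 t); integrating gives ln(m/m₀) = −(Q_out/(Q_in−Q_out)) ln(V/V₀).
m = m₀ (V₀/V)^(Q_out/(Q_in−Q_out)) = 3.46 × (2.61/1.0310)^(-2.8178) = 0.25257 mol.
C = m/V = 0.25257/1.0310 = 0.24498 mol/m³.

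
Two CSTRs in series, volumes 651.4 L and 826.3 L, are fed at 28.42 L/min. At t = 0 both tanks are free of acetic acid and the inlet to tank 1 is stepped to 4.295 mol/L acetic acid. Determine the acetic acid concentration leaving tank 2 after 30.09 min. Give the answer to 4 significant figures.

1.390 mol/L

Species balance on tank i: dCᵢ/dt = (Cᵢ₋₁ − Cᵢ)/τᵢ with τᵢ = Vᵢ/Q.
τ₁ = 651.4/28.42 = 22.9205 min; τ₂ = 826.3/28.42 = 29.0746 min.
Tank 1: C₁ = C_in(1 − e^(−t/τ₁)). Tank 2 (τ₁ ≠ τ₂): C₂ = C_in[1 − (τ₁ e^(−t/τ₁) − τ₂ e^(−t/τ₂))/(τ₁ − τ₂)].
At t = 30.09: e^(−t/τ₁) = 0.269066, e^(−t/τ₂) = 0.355253.
C₂ = 4.295·[1 − (22.9205·0.269066 − 29.0746·0.355253)/(-6.15412)] = 4.295·0.323748 = 1.39050 mol/L.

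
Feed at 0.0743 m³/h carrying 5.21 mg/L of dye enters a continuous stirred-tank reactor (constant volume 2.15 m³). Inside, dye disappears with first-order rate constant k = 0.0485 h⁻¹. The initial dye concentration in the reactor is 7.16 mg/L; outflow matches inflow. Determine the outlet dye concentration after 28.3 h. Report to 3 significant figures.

Species balance: V dC/dt = Q C_in − Q C − k V C.
dC/dt = (Q/V) C_in − (Q/V + k) C; effective rate a = Q/V + k = 0.034558 + 0.0485 = 0.083058 h⁻¹.
C_ss = Q C_in/(Q + kV) = 2.1677 mg/L; C(t) = C_ss + (C₀ − C_ss) e^(−a t).
C(28.3) = 2.1677 + (4.9923)·e^(−0.083058·28.3) = 2.1677 + (4.9923)·0.095317 = 2.6436 mg/L.

2.64 mg/L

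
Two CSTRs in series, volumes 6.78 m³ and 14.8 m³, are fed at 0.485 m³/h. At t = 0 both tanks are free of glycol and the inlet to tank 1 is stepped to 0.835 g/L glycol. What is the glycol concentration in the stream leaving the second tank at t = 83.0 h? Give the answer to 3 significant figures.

0.735 g/L

Each tank obeys Vᵢ dCᵢ/dt = Q(Cᵢ₋₁ − Cᵢ), so τᵢ = Vᵢ/Q.
τ₁ = 6.78/0.485 = 13.979 h; τ₂ = 14.8/0.485 = 30.515 h.
Solving the cascade with C₁(0)=C₂(0)=0 gives C₂(t) = C_in[1 − (τ₁ e^(−t/τ₁) − τ₂ e^(−t/τ₂))/(τ₁ − τ₂)].
At t = 83.0: e^(−t/τ₁) = 0.0026391, e^(−t/τ₂) = 0.065879.
C₂ = 0.835·[1 − (13.979·0.0026391 − 30.515·0.065879)/(-16.536)] = 0.835·0.88066 = 0.73535 g/L.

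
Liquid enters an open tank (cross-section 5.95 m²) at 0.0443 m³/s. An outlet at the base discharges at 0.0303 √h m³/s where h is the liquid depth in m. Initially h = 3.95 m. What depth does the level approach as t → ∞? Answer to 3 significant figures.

2.14 m

A dh/dt = Q_in − 0.0303 √h. Steady state requires inflow = outflow:
Q_in = 0.0303 √h_ss ⇒ √h_ss = 0.0443/0.0303 = 1.4620.
h_ss = 1.4620² = 2.1376 m. (Since h₀ = 3.95 m > h_ss, the level will fall toward this value.)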